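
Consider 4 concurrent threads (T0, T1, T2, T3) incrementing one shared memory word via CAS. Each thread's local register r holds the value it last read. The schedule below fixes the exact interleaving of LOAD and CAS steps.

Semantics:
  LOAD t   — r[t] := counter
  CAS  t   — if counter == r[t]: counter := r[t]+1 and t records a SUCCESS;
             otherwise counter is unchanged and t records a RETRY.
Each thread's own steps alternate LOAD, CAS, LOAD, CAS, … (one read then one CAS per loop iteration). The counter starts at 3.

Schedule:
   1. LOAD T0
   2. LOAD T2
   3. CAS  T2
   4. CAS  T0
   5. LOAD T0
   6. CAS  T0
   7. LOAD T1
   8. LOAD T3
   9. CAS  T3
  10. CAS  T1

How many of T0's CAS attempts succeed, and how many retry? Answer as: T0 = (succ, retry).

T0 = (1, 1)

[1] T0.load  rd  (counter 3, T0.r 3)
[2] T2.load  rd  (counter 3, T2.r 3)
[3] T2.cas  hit  (counter 4, T2.r 3)
[4] T0.cas  miss  (counter 4, T0.r 3)
[5] T0.load  rd  (counter 4, T0.r 4)
[6] T0.cas  hit  (counter 5, T0.r 4)
[7] T1.load  rd  (counter 5, T1.r 5)
[8] T3.load  rd  (counter 5, T3.r 5)
[9] T3.cas  hit  (counter 6, T3.r 5)
[10] T1.cas  miss  (counter 6, T1.r 5)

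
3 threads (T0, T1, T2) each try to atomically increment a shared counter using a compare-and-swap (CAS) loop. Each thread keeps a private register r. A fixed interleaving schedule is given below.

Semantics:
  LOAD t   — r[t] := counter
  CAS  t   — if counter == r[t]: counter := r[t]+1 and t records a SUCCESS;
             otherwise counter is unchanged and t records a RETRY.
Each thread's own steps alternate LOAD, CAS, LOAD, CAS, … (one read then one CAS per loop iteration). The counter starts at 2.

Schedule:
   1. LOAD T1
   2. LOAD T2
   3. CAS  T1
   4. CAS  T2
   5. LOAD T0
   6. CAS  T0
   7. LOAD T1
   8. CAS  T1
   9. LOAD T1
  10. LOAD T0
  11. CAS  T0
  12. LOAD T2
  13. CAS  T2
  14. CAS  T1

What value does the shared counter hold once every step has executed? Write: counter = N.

1. LOAD T1 → mem=2 r[T1]=2 [LOAD]
2. LOAD T2 → mem=2 r[T2]=2 [LOAD]
3. CAS T1 → mem=3 r[T1]=2 [OK]
4. CAS T2 → mem=3 r[T2]=2 [RETRY]
5. LOAD T0 → mem=3 r[T0]=3 [LOAD]
6. CAS T0 → mem=4 r[T0]=3 [OK]
7. LOAD T1 → mem=4 r[T1]=4 [LOAD]
8. CAS T1 → mem=5 r[T1]=4 [OK]
9. LOAD T1 → mem=5 r[T1]=5 [LOAD]
10. LOAD T0 → mem=5 r[T0]=5 [LOAD]
11. CAS T0 → mem=6 r[T0]=5 [OK]
12. LOAD T2 → mem=6 r[T2]=6 [LOAD]
13. CAS T2 → mem=7 r[T2]=6 [OK]
14. CAS T1 → mem=7 r[T1]=5 [RETRY]

counter = 7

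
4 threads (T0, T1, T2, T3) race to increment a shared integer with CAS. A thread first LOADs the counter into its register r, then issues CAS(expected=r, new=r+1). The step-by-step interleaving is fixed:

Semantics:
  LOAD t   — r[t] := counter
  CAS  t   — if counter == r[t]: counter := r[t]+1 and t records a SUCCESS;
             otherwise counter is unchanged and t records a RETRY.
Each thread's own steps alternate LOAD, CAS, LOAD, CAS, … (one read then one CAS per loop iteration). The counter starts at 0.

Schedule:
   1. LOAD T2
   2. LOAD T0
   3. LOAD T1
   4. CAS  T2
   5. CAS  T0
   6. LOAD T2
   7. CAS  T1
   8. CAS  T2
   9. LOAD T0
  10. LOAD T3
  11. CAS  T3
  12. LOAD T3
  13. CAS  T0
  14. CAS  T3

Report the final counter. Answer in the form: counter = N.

counter = 4

1. LOAD T2 → mem=0 r[T2]=0 [LOAD]
2. LOAD T0 → mem=0 r[T0]=0 [LOAD]
3. LOAD T1 → mem=0 r[T1]=0 [LOAD]
4. CAS T2 → mem=1 r[T2]=0 [OK]
5. CAS T0 → mem=1 r[T0]=0 [RETRY]
6. LOAD T2 → mem=1 r[T2]=1 [LOAD]
7. CAS T1 → mem=1 r[T1]=0 [RETRY]
8. CAS T2 → mem=2 r[T2]=1 [OK]
9. LOAD T0 → mem=2 r[T0]=2 [LOAD]
10. LOAD T3 → mem=2 r[T3]=2 [LOAD]
11. CAS T3 → mem=3 r[T3]=2 [OK]
12. LOAD T3 → mem=3 r[T3]=3 [LOAD]
13. CAS T0 → mem=3 r[T0]=2 [RETRY]
14. CAS T3 → mem=4 r[T3]=3 [OK]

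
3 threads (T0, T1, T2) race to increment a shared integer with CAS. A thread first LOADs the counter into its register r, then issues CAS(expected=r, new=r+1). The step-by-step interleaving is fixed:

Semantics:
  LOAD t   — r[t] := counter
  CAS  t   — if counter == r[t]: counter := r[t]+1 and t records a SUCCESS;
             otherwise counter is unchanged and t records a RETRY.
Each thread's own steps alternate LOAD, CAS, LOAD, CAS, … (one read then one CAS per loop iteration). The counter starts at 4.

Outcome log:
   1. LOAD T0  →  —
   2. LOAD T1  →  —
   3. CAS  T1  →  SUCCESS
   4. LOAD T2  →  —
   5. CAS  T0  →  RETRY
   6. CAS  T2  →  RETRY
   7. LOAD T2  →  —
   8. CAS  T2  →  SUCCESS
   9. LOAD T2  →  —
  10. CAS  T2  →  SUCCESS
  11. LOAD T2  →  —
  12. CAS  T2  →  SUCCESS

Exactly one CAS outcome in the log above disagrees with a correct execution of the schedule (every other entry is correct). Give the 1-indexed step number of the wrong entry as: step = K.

Reference trace:
1. LOAD T0 → mem=4 r[T0]=4 [LOAD]
2. LOAD T1 → mem=4 r[T1]=4 [LOAD]
3. CAS T1 → mem=5 r[T1]=4 [OK]
4. LOAD T2 → mem=5 r[T2]=5 [LOAD]
5. CAS T0 → mem=5 r[T0]=4 [RETRY]
6. CAS T2 → mem=6 r[T2]=5 [OK]
7. LOAD T2 → mem=6 r[T2]=6 [LOAD]
8. CAS T2 → mem=7 r[T2]=6 [OK]
9. LOAD T2 → mem=7 r[T2]=7 [LOAD]
10. CAS T2 → mem=8 r[T2]=7 [OK]
11. LOAD T2 → mem=8 r[T2]=8 [LOAD]
12. CAS T2 → mem=9 r[T2]=8 [OK]
Mismatch at 6.

step = 6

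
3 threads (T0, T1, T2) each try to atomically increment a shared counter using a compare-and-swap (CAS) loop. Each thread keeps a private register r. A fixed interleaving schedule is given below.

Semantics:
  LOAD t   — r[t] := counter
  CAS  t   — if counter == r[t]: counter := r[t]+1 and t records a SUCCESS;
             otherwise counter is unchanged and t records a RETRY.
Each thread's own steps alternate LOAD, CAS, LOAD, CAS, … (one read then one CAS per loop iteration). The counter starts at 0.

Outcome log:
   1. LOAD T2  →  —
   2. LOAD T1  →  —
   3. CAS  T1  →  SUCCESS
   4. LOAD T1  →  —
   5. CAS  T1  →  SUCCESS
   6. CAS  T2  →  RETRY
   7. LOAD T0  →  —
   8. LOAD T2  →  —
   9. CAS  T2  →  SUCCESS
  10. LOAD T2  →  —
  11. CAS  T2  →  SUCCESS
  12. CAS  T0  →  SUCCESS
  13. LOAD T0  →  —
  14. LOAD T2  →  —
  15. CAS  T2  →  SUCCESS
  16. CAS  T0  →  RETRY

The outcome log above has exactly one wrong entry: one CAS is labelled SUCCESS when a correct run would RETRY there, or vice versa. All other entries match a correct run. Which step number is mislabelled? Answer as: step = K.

step = 12

Correct run:
1. LOAD T2 → mem=0 r[T2]=0 [LOAD]
2. LOAD T1 → mem=0 r[T1]=0 [LOAD]
3. CAS T1 → mem=1 r[T1]=0 [OK]
4. LOAD T1 → mem=1 r[T1]=1 [LOAD]
5. CAS T1 → mem=2 r[T1]=1 [OK]
6. CAS T2 → mem=2 r[T2]=0 [RETRY]
7. LOAD T0 → mem=2 r[T0]=2 [LOAD]
8. LOAD T2 → mem=2 r[T2]=2 [LOAD]
9. CAS T2 → mem=3 r[T2]=2 [OK]
10. LOAD T2 → mem=3 r[T2]=3 [LOAD]
11. CAS T2 → mem=4 r[T2]=3 [OK]
12. CAS T0 → mem=4 r[T0]=2 [RETRY]
13. LOAD T0 → mem=4 r[T0]=4 [LOAD]
14. LOAD T2 → mem=4 r[T2]=4 [LOAD]
15. CAS T2 → mem=5 r[T2]=4 [OK]
16. CAS T0 → mem=5 r[T0]=4 [RETRY]
Mismatch at 12.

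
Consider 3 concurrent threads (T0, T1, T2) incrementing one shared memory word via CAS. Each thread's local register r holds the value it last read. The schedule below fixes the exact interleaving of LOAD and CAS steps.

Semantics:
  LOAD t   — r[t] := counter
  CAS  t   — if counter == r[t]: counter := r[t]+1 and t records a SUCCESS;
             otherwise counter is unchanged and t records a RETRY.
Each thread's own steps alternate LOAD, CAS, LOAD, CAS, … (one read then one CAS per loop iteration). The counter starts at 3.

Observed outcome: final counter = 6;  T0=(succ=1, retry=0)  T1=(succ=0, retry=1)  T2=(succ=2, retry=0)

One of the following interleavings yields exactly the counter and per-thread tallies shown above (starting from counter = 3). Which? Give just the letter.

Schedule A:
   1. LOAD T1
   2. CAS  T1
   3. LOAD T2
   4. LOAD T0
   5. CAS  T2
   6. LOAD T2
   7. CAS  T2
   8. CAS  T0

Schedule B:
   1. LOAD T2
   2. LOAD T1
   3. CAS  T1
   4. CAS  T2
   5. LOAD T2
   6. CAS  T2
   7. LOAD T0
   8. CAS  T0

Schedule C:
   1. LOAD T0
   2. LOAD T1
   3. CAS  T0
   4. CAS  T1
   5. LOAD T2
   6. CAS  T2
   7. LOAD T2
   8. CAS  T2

Simulating candidate C:
1. LOAD T0 → mem=3 r[T0]=3 [LOAD]
2. LOAD T1 → mem=3 r[T1]=3 [LOAD]
3. CAS T0 → mem=4 r[T0]=3 [OK]
4. CAS T1 → mem=4 r[T1]=3 [RETRY]
5. LOAD T2 → mem=4 r[T2]=4 [LOAD]
6. CAS T2 → mem=5 r[T2]=4 [OK]
7. LOAD T2 → mem=5 r[T2]=5 [LOAD]
8. CAS T2 → mem=6 r[T2]=5 [OK]

C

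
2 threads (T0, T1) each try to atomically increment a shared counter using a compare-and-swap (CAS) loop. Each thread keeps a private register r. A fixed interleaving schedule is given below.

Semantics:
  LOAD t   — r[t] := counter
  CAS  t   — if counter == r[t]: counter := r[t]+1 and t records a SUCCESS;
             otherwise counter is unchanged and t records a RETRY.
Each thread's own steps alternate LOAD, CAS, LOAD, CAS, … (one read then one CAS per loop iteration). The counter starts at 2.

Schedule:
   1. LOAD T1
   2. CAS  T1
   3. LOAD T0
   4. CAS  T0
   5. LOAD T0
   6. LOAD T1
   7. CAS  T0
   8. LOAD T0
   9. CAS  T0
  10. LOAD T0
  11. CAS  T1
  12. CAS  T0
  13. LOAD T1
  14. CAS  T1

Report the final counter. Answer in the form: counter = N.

[1] T1.load  rd  (counter 2, T1.r 2)
[2] T1.cas  hit  (counter 3, T1.r 2)
[3] T0.load  rd  (counter 3, T0.r 3)
[4] T0.cas  hit  (counter 4, T0.r 3)
[5] T0.load  rd  (counter 4, T0.r 4)
[6] T1.load  rd  (counter 4, T1.r 4)
[7] T0.cas  hit  (counter 5, T0.r 4)
[8] T0.load  rd  (counter 5, T0.r 5)
[9] T0.cas  hit  (counter 6, T0.r 5)
[10] T0.load  rd  (counter 6, T0.r 6)
[11] T1.cas  miss  (counter 6, T1.r 4)
[12] T0.cas  hit  (counter 7, T0.r 6)
[13] T1.load  rd  (counter 7, T1.r 7)
[14] T1.cas  hit  (counter 8, T1.r 7)

counter = 8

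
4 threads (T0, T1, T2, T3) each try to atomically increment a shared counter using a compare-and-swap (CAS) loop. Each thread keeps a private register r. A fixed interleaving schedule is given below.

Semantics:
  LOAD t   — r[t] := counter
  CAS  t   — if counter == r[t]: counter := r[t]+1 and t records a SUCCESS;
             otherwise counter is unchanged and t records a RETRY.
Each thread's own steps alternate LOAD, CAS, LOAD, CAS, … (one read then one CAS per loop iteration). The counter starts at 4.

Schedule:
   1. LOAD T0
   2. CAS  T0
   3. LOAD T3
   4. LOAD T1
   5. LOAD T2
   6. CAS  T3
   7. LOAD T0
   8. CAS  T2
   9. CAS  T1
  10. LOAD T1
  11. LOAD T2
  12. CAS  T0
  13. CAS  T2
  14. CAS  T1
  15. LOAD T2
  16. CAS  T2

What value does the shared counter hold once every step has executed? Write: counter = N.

1. LOAD T0 → mem=4 r[T0]=4 [LOAD]
2. CAS T0 → mem=5 r[T0]=4 [OK]
3. LOAD T3 → mem=5 r[T3]=5 [LOAD]
4. LOAD T1 → mem=5 r[T1]=5 [LOAD]
5. LOAD T2 → mem=5 r[T2]=5 [LOAD]
6. CAS T3 → mem=6 r[T3]=5 [OK]
7. LOAD T0 → mem=6 r[T0]=6 [LOAD]
8. CAS T2 → mem=6 r[T2]=5 [RETRY]
9. CAS T1 → mem=6 r[T1]=5 [RETRY]
10. LOAD T1 → mem=6 r[T1]=6 [LOAD]
11. LOAD T2 → mem=6 r[T2]=6 [LOAD]
12. CAS T0 → mem=7 r[T0]=6 [OK]
13. CAS T2 → mem=7 r[T2]=6 [RETRY]
14. CAS T1 → mem=7 r[T1]=6 [RETRY]
15. LOAD T2 → mem=7 r[T2]=7 [LOAD]
16. CAS T2 → mem=8 r[T2]=7 [OK]

counter = 8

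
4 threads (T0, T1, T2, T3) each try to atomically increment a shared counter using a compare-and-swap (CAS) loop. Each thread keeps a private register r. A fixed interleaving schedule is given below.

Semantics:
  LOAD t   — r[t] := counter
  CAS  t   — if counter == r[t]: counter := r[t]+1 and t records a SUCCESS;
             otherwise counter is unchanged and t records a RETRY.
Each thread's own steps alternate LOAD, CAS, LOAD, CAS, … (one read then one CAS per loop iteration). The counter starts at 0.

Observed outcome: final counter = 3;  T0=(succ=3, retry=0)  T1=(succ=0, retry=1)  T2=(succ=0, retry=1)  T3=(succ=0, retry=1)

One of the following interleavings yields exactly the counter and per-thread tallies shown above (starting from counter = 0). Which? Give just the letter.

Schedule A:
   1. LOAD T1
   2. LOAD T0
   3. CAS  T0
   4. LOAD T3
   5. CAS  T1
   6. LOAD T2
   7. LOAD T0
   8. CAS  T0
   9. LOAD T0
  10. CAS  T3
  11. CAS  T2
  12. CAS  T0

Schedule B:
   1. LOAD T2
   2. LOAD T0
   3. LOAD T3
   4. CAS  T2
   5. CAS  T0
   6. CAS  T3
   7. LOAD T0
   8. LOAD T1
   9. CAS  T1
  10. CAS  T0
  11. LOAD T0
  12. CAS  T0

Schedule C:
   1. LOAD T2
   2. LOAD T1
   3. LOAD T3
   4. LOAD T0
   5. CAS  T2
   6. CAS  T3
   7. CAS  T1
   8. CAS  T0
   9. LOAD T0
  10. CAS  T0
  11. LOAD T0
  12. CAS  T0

A

Run A:
T1 LOAD — after: cnt=0, r=0 — load
T0 LOAD — after: cnt=0, r=0 — load
T0 CAS — after: cnt=1, r=0 — ok
T3 LOAD — after: cnt=1, r=1 — load
T1 CAS — after: cnt=1, r=0 — retry
T2 LOAD — after: cnt=1, r=1 — load
T0 LOAD — after: cnt=1, r=1 — load
T0 CAS — after: cnt=2, r=1 — ok
T0 LOAD — after: cnt=2, r=2 — load
T3 CAS — after: cnt=2, r=1 — retry
T2 CAS — after: cnt=2, r=1 — retry
T0 CAS — after: cnt=3, r=2 — ok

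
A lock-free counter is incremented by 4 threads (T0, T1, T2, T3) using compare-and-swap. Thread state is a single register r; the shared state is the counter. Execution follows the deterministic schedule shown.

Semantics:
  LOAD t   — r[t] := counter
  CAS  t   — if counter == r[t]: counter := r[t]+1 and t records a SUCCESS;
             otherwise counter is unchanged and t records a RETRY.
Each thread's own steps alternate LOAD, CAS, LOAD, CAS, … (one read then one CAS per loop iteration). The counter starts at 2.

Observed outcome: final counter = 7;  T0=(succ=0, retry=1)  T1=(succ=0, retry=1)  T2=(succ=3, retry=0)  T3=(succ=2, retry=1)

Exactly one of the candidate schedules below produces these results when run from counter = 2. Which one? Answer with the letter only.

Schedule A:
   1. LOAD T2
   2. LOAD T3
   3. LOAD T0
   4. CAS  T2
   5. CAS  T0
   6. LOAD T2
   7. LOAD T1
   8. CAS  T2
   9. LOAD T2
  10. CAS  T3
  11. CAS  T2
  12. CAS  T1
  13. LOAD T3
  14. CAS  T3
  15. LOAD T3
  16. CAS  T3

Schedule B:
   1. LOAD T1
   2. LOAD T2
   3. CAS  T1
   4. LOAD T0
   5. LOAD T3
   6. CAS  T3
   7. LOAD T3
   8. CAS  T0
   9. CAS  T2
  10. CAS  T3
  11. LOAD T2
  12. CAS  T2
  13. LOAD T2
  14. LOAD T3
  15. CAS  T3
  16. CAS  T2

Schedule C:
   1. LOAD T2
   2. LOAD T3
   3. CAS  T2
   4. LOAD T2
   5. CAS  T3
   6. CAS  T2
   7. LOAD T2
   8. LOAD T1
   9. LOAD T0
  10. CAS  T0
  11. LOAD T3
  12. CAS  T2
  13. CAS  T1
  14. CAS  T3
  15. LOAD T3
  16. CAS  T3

A

Simulating candidate A:
#1 T2 reads 2
#2 T3 reads 2
#3 T0 reads 2
#4 T2 CAS(2→3) writes; counter now 3
#5 T0 CAS(2→3) fails; counter now 3
#6 T2 reads 3
#7 T1 reads 3
#8 T2 CAS(3→4) writes; counter now 4
#9 T2 reads 4
#10 T3 CAS(2→3) fails; counter now 4
#11 T2 CAS(4→5) writes; counter now 5
#12 T1 CAS(3→4) fails; counter now 5
#13 T3 reads 5
#14 T3 CAS(5→6) writes; counter now 6
#15 T3 reads 6
#16 T3 CAS(6→7) writes; counter now 7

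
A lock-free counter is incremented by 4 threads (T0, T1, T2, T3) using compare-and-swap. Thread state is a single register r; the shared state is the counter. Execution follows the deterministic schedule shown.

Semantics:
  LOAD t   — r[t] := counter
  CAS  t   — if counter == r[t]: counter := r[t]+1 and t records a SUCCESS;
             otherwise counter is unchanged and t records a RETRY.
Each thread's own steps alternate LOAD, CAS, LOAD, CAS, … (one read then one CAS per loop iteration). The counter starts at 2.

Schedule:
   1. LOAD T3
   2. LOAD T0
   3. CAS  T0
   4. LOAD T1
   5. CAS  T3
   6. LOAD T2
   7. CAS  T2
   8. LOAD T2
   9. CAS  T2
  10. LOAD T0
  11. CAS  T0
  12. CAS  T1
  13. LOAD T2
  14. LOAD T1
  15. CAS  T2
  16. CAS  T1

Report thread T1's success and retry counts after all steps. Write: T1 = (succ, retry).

T1 = (0, 2)

   1) LOAD T3:  M=2  r_T3=2
   2) LOAD T0:  M=2  r_T0=2
   3) CAS  T0:  M=3  r_T0=2 ✓
   4) LOAD T1:  M=3  r_T1=3
   5) CAS  T3:  M=3  r_T3=2 ✗
   6) LOAD T2:  M=3  r_T2=3
   7) CAS  T2:  M=4  r_T2=3 ✓
   8) LOAD T2:  M=4  r_T2=4
   9) CAS  T2:  M=5  r_T2=4 ✓
  10) LOAD T0:  M=5  r_T0=5
  11) CAS  T0:  M=6  r_T0=5 ✓
  12) CAS  T1:  M=6  r_T1=3 ✗
  13) LOAD T2:  M=6  r_T2=6
  14) LOAD T1:  M=6  r_T1=6
  15) CAS  T2:  M=7  r_T2=6 ✓
  16) CAS  T1:  M=7  r_T1=6 ✗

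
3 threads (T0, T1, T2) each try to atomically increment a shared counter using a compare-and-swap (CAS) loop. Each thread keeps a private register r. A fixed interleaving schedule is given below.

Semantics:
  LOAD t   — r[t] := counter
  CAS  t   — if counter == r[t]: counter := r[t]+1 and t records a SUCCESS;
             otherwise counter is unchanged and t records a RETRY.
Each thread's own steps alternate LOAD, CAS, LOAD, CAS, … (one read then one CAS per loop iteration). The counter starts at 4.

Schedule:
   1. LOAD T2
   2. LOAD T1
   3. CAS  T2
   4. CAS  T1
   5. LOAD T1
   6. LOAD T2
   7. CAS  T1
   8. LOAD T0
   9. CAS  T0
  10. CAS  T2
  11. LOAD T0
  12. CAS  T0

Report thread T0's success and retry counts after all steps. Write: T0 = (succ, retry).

T0 = (2, 0)

step 1: T2 LOAD ⇒ load; ctr=4 reg=4
step 2: T1 LOAD ⇒ load; ctr=4 reg=4
step 3: T2 CAS ⇒ ok; ctr=5 reg=4
step 4: T1 CAS ⇒ retry; ctr=5 reg=4
step 5: T1 LOAD ⇒ load; ctr=5 reg=5
step 6: T2 LOAD ⇒ load; ctr=5 reg=5
step 7: T1 CAS ⇒ ok; ctr=6 reg=5
step 8: T0 LOAD ⇒ load; ctr=6 reg=6
step 9: T0 CAS ⇒ ok; ctr=7 reg=6
step 10: T2 CAS ⇒ retry; ctr=7 reg=5
step 11: T0 LOAD ⇒ load; ctr=7 reg=7
step 12: T0 CAS ⇒ ok; ctr=8 reg=7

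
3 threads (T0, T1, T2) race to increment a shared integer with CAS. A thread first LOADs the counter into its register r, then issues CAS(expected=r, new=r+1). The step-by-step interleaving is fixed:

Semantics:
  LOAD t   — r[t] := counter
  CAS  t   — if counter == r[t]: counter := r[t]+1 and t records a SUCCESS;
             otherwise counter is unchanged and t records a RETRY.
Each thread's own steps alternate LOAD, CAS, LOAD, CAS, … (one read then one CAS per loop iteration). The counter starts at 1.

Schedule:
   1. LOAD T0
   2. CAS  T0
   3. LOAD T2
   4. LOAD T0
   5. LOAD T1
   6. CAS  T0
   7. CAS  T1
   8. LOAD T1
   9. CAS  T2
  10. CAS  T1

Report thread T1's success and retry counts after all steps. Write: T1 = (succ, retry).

T1 = (1, 1)

T0 LOAD — after: cnt=1, r=1 — load
T0 CAS — after: cnt=2, r=1 — ok
T2 LOAD — after: cnt=2, r=2 — load
T0 LOAD — after: cnt=2, r=2 — load
T1 LOAD — after: cnt=2, r=2 — load
T0 CAS — after: cnt=3, r=2 — ok
T1 CAS — after: cnt=3, r=2 — retry
T1 LOAD — after: cnt=3, r=3 — load
T2 CAS — after: cnt=3, r=2 — retry
T1 CAS — after: cnt=4, r=3 — ok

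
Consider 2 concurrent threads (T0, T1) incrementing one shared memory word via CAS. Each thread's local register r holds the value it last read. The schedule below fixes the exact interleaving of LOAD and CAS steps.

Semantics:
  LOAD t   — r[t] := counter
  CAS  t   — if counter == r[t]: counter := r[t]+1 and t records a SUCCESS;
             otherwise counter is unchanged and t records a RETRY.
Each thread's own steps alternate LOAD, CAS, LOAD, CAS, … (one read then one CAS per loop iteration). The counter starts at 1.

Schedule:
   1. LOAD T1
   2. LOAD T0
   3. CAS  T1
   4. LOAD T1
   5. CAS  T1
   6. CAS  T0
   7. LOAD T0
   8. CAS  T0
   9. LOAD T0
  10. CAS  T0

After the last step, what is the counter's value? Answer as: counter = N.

counter = 5

#1 T1 reads 1
#2 T0 reads 1
#3 T1 CAS(1→2) writes; counter now 2
#4 T1 reads 2
#5 T1 CAS(2→3) writes; counter now 3
#6 T0 CAS(1→2) fails; counter now 3
#7 T0 reads 3
#8 T0 CAS(3→4) writes; counter now 4
#9 T0 reads 4
#10 T0 CAS(4→5) writes; counter now 5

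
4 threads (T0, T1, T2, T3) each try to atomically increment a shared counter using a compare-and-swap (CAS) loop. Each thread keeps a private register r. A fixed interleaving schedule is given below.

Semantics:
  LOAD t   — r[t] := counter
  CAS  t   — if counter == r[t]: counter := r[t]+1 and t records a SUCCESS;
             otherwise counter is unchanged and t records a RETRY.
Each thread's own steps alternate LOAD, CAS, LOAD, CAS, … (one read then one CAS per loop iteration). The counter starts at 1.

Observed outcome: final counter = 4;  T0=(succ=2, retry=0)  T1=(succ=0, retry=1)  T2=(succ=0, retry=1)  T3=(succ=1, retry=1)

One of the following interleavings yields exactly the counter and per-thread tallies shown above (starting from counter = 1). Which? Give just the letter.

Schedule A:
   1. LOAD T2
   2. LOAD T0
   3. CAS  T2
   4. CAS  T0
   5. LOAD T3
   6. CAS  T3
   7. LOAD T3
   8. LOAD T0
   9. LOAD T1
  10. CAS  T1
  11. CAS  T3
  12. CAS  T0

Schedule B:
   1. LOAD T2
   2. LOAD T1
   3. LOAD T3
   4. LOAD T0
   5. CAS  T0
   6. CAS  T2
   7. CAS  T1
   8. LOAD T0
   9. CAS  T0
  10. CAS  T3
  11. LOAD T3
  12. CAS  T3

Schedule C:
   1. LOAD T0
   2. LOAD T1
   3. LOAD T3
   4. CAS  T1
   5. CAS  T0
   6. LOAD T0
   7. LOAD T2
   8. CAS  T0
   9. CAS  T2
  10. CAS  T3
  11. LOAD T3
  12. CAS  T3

Tracing schedule B:
[1] T2.load  rd  (counter 1, T2.r 1)
[2] T1.load  rd  (counter 1, T1.r 1)
[3] T3.load  rd  (counter 1, T3.r 1)
[4] T0.load  rd  (counter 1, T0.r 1)
[5] T0.cas  hit  (counter 2, T0.r 1)
[6] T2.cas  miss  (counter 2, T2.r 1)
[7] T1.cas  miss  (counter 2, T1.r 1)
[8] T0.load  rd  (counter 2, T0.r 2)
[9] T0.cas  hit  (counter 3, T0.r 2)
[10] T3.cas  miss  (counter 3, T3.r 1)
[11] T3.load  rd  (counter 3, T3.r 3)
[12] T3.cas  hit  (counter 4, T3.r 3)

B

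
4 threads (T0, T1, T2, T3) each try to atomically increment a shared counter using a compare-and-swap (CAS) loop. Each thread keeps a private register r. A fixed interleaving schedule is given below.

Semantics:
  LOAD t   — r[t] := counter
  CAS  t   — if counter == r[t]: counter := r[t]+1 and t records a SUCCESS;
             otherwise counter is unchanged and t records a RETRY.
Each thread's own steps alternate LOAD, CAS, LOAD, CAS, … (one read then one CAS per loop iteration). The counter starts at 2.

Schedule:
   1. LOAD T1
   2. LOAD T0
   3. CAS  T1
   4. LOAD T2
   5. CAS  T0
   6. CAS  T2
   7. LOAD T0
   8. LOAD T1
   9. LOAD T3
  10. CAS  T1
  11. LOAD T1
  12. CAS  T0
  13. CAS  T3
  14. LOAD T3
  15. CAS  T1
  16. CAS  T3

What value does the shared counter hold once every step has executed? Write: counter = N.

counter = 6

   1) LOAD T1:  M=2  r_T1=2
   2) LOAD T0:  M=2  r_T0=2
   3) CAS  T1:  M=3  r_T1=2 ✓
   4) LOAD T2:  M=3  r_T2=3
   5) CAS  T0:  M=3  r_T0=2 ✗
   6) CAS  T2:  M=4  r_T2=3 ✓
   7) LOAD T0:  M=4  r_T0=4
   8) LOAD T1:  M=4  r_T1=4
   9) LOAD T3:  M=4  r_T3=4
  10) CAS  T1:  M=5  r_T1=4 ✓
  11) LOAD T1:  M=5  r_T1=5
  12) CAS  T0:  M=5  r_T0=4 ✗
  13) CAS  T3:  M=5  r_T3=4 ✗
  14) LOAD T3:  M=5  r_T3=5
  15) CAS  T1:  M=6  r_T1=5 ✓
  16) CAS  T3:  M=6  r_T3=5 ✗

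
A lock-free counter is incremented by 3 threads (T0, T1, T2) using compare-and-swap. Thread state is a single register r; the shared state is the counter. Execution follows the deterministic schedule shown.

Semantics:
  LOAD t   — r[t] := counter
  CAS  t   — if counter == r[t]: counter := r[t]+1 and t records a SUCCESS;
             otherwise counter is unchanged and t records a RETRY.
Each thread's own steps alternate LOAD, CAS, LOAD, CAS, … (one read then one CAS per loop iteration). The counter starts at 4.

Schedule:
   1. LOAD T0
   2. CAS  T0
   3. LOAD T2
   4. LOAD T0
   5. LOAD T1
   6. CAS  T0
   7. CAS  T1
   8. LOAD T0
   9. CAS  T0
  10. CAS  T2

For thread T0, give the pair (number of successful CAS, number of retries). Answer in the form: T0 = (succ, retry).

T0 = (3, 0)

1. LOAD T0 → mem=4 r[T0]=4 [LOAD]
2. CAS T0 → mem=5 r[T0]=4 [OK]
3. LOAD T2 → mem=5 r[T2]=5 [LOAD]
4. LOAD T0 → mem=5 r[T0]=5 [LOAD]
5. LOAD T1 → mem=5 r[T1]=5 [LOAD]
6. CAS T0 → mem=6 r[T0]=5 [OK]
7. CAS T1 → mem=6 r[T1]=5 [RETRY]
8. LOAD T0 → mem=6 r[T0]=6 [LOAD]
9. CAS T0 → mem=7 r[T0]=6 [OK]
10. CAS T2 → mem=7 r[T2]=5 [RETRY]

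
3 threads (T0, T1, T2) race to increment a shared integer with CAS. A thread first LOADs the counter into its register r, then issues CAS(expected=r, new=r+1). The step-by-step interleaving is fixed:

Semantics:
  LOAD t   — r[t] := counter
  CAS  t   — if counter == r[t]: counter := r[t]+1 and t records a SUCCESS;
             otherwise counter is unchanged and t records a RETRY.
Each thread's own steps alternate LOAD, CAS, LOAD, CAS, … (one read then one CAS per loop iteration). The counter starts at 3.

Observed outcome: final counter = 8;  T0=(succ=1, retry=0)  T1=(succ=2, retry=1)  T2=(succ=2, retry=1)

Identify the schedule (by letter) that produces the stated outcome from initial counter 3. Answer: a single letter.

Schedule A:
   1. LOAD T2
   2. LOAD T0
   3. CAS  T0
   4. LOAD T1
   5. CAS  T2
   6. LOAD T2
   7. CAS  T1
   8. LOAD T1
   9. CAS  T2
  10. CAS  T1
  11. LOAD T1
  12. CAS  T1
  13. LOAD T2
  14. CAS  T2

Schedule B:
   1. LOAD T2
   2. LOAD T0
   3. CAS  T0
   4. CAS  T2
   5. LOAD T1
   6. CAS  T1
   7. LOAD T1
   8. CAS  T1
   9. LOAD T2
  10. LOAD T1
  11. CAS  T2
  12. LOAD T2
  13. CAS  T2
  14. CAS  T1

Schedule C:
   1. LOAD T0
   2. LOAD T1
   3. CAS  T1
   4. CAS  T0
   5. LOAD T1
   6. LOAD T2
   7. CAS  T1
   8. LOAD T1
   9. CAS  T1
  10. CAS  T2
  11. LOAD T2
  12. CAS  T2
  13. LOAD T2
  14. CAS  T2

B

Simulating candidate B:
   1) LOAD T2:  M=3  r_T2=3
   2) LOAD T0:  M=3  r_T0=3
   3) CAS  T0:  M=4  r_T0=3 ✓
   4) CAS  T2:  M=4  r_T2=3 ✗
   5) LOAD T1:  M=4  r_T1=4
   6) CAS  T1:  M=5  r_T1=4 ✓
   7) LOAD T1:  M=5  r_T1=5
   8) CAS  T1:  M=6  r_T1=5 ✓
   9) LOAD T2:  M=6  r_T2=6
  10) LOAD T1:  M=6  r_T1=6
  11) CAS  T2:  M=7  r_T2=6 ✓
  12) LOAD T2:  M=7  r_T2=7
  13) CAS  T2:  M=8  r_T2=7 ✓
  14) CAS  T1:  M=8  r_T1=6 ✗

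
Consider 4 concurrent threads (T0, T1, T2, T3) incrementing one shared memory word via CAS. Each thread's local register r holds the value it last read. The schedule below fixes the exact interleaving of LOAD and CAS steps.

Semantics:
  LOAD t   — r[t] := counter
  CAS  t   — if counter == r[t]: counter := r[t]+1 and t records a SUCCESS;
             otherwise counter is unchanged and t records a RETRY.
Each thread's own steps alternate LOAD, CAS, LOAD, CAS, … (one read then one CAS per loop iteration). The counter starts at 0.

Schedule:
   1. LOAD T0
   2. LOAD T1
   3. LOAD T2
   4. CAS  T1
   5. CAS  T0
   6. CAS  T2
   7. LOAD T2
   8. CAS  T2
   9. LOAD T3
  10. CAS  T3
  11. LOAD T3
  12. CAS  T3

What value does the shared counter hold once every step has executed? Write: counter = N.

counter = 4

T0 LOAD — after: cnt=0, r=0 — load
T1 LOAD — after: cnt=0, r=0 — load
T2 LOAD — after: cnt=0, r=0 — load
T1 CAS — after: cnt=1, r=0 — ok
T0 CAS — after: cnt=1, r=0 — retry
T2 CAS — after: cnt=1, r=0 — retry
T2 LOAD — after: cnt=1, r=1 — load
T2 CAS — after: cnt=2, r=1 — ok
T3 LOAD — after: cnt=2, r=2 — load
T3 CAS — after: cnt=3, r=2 — ok
T3 LOAD — after: cnt=3, r=3 — load
T3 CAS — after: cnt=4, r=3 — ok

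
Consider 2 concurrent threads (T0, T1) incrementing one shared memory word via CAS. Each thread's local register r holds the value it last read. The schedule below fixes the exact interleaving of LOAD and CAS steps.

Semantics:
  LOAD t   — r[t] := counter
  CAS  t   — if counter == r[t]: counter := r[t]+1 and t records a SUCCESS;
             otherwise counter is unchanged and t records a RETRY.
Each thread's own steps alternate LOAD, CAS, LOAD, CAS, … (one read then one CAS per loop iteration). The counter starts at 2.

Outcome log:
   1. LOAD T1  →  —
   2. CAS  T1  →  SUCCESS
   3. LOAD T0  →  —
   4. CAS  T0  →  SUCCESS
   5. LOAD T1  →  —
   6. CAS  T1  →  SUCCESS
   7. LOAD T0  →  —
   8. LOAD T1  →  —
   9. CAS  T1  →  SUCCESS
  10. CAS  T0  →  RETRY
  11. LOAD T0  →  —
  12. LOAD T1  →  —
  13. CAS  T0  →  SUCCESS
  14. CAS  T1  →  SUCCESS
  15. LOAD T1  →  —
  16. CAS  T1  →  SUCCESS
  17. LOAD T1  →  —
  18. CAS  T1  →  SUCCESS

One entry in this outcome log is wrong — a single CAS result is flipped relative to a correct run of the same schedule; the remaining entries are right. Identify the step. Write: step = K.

Correct run:
step 1: T1 LOAD ⇒ load; ctr=2 reg=2
step 2: T1 CAS ⇒ ok; ctr=3 reg=2
step 3: T0 LOAD ⇒ load; ctr=3 reg=3
step 4: T0 CAS ⇒ ok; ctr=4 reg=3
step 5: T1 LOAD ⇒ load; ctr=4 reg=4
step 6: T1 CAS ⇒ ok; ctr=5 reg=4
step 7: T0 LOAD ⇒ load; ctr=5 reg=5
step 8: T1 LOAD ⇒ load; ctr=5 reg=5
step 9: T1 CAS ⇒ ok; ctr=6 reg=5
step 10: T0 CAS ⇒ retry; ctr=6 reg=5
step 11: T0 LOAD ⇒ load; ctr=6 reg=6
step 12: T1 LOAD ⇒ load; ctr=6 reg=6
step 13: T0 CAS ⇒ ok; ctr=7 reg=6
step 14: T1 CAS ⇒ retry; ctr=7 reg=6
step 15: T1 LOAD ⇒ load; ctr=7 reg=7
step 16: T1 CAS ⇒ ok; ctr=8 reg=7
step 17: T1 LOAD ⇒ load; ctr=8 reg=8
step 18: T1 CAS ⇒ ok; ctr=9 reg=8
Mismatch at 14.

step = 14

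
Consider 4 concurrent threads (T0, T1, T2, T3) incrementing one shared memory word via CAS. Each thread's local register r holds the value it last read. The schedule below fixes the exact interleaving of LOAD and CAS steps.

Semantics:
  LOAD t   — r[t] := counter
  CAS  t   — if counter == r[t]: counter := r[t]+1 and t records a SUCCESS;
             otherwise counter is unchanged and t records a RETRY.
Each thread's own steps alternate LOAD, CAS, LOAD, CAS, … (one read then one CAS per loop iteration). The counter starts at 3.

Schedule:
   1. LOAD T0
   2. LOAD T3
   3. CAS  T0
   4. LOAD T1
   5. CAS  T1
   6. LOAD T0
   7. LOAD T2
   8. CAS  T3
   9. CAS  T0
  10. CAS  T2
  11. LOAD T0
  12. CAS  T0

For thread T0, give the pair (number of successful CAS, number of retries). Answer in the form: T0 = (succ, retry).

step 1: T0 LOAD ⇒ load; ctr=3 reg=3
step 2: T3 LOAD ⇒ load; ctr=3 reg=3
step 3: T0 CAS ⇒ ok; ctr=4 reg=3
step 4: T1 LOAD ⇒ load; ctr=4 reg=4
step 5: T1 CAS ⇒ ok; ctr=5 reg=4
step 6: T0 LOAD ⇒ load; ctr=5 reg=5
step 7: T2 LOAD ⇒ load; ctr=5 reg=5
step 8: T3 CAS ⇒ retry; ctr=5 reg=3
step 9: T0 CAS ⇒ ok; ctr=6 reg=5
step 10: T2 CAS ⇒ retry; ctr=6 reg=5
step 11: T0 LOAD ⇒ load; ctr=6 reg=6
step 12: T0 CAS ⇒ ok; ctr=7 reg=6

T0 = (3, 0)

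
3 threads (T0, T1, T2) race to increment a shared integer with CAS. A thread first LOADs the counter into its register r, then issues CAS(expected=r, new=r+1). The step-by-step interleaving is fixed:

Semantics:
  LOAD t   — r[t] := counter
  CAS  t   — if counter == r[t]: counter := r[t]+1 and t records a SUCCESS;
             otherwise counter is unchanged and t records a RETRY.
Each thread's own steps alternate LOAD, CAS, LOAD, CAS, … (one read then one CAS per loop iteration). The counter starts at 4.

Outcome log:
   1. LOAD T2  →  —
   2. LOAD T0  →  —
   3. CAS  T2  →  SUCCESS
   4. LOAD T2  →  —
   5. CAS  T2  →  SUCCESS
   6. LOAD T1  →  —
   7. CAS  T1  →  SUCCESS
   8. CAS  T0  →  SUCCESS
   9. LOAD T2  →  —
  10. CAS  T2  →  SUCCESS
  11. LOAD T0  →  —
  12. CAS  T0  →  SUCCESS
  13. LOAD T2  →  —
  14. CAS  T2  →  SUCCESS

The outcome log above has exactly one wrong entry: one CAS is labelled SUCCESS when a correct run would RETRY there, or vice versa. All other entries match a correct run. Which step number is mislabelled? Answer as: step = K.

step = 8

Reference trace:
T2 LOAD — after: cnt=4, r=4 — load
T0 LOAD — after: cnt=4, r=4 — load
T2 CAS — after: cnt=5, r=4 — ok
T2 LOAD — after: cnt=5, r=5 — load
T2 CAS — after: cnt=6, r=5 — ok
T1 LOAD — after: cnt=6, r=6 — load
T1 CAS — after: cnt=7, r=6 — ok
T0 CAS — after: cnt=7, r=4 — retry
T2 LOAD — after: cnt=7, r=7 — load
T2 CAS — after: cnt=8, r=7 — ok
T0 LOAD — after: cnt=8, r=8 — load
T0 CAS — after: cnt=9, r=8 — ok
T2 LOAD — after: cnt=9, r=9 — load
T2 CAS — after: cnt=10, r=9 — ok
Mismatch at 8.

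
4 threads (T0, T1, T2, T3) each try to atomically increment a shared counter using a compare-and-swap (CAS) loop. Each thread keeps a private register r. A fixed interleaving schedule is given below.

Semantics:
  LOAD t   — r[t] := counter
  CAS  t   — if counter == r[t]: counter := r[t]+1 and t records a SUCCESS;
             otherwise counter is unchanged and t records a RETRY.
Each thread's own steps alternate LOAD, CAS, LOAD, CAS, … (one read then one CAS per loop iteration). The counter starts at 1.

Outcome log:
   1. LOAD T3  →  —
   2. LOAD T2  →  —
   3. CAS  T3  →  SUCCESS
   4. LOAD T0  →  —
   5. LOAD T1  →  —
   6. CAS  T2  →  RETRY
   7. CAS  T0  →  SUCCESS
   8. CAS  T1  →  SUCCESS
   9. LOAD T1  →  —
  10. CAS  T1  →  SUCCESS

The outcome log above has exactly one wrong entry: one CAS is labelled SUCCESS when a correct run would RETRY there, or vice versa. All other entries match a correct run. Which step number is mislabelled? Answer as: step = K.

step = 8

Re-executing:
1. LOAD T3 → mem=1 r[T3]=1 [LOAD]
2. LOAD T2 → mem=1 r[T2]=1 [LOAD]
3. CAS T3 → mem=2 r[T3]=1 [OK]
4. LOAD T0 → mem=2 r[T0]=2 [LOAD]
5. LOAD T1 → mem=2 r[T1]=2 [LOAD]
6. CAS T2 → mem=2 r[T2]=1 [RETRY]
7. CAS T0 → mem=3 r[T0]=2 [OK]
8. CAS T1 → mem=3 r[T1]=2 [RETRY]
9. LOAD T1 → mem=3 r[T1]=3 [LOAD]
10. CAS T1 → mem=4 r[T1]=3 [OK]
Flip is step 8.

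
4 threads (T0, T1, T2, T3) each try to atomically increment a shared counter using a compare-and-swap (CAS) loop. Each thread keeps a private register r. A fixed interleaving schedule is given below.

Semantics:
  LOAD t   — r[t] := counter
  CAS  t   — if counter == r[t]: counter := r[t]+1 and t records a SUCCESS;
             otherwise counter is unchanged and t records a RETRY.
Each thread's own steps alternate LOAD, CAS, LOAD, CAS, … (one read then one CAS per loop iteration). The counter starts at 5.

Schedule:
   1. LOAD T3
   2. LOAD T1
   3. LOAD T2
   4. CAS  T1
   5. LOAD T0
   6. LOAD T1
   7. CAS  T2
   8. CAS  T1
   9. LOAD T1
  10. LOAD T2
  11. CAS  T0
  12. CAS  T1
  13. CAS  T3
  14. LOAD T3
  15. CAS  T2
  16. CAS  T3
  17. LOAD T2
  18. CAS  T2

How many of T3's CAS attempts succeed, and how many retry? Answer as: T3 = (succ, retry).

T3 = (1, 1)

#1 T3 reads 5
#2 T1 reads 5
#3 T2 reads 5
#4 T1 CAS(5→6) writes; counter now 6
#5 T0 reads 6
#6 T1 reads 6
#7 T2 CAS(5→6) fails; counter now 6
#8 T1 CAS(6→7) writes; counter now 7
#9 T1 reads 7
#10 T2 reads 7
#11 T0 CAS(6→7) fails; counter now 7
#12 T1 CAS(7→8) writes; counter now 8
#13 T3 CAS(5→6) fails; counter now 8
#14 T3 reads 8
#15 T2 CAS(7→8) fails; counter now 8
#16 T3 CAS(8→9) writes; counter now 9
#17 T2 reads 9
#18 T2 CAS(9→10) writes; counter now 10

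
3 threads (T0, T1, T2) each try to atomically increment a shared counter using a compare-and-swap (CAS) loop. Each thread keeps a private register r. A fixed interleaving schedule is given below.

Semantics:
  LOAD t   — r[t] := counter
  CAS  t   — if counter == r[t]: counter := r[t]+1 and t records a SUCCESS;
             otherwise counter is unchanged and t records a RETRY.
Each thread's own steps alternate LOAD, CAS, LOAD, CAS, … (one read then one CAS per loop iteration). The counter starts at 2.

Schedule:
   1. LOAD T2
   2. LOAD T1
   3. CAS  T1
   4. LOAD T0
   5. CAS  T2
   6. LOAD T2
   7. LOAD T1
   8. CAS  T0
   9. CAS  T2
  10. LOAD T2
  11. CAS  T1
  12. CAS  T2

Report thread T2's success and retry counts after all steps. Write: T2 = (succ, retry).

T2 = (1, 2)

#1 T2 reads 2
#2 T1 reads 2
#3 T1 CAS(2→3) writes; counter now 3
#4 T0 reads 3
#5 T2 CAS(2→3) fails; counter now 3
#6 T2 reads 3
#7 T1 reads 3
#8 T0 CAS(3→4) writes; counter now 4
#9 T2 CAS(3→4) fails; counter now 4
#10 T2 reads 4
#11 T1 CAS(3→4) fails; counter now 4
#12 T2 CAS(4→5) writes; counter now 5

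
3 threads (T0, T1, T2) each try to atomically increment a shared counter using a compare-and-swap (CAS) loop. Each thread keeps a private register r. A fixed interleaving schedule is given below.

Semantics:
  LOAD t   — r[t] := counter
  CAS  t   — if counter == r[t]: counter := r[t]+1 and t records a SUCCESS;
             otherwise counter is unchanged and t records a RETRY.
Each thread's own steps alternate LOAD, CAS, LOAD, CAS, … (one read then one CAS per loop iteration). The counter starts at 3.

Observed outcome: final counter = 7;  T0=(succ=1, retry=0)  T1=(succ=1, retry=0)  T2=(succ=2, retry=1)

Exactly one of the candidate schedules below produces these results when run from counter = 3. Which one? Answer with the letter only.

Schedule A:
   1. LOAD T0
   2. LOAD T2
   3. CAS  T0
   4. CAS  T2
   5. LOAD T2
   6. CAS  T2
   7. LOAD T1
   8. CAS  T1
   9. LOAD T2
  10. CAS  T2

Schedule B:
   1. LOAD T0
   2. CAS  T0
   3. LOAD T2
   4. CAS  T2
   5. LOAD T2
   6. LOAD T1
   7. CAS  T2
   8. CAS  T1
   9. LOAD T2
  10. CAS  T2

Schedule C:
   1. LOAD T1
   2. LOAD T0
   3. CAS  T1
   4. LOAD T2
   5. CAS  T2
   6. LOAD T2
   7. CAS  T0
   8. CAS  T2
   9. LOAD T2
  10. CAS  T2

A

Tracing schedule A:
T0 LOAD — after: cnt=3, r=3 — load
T2 LOAD — after: cnt=3, r=3 — load
T0 CAS — after: cnt=4, r=3 — ok
T2 CAS — after: cnt=4, r=3 — retry
T2 LOAD — after: cnt=4, r=4 — load
T2 CAS — after: cnt=5, r=4 — ok
T1 LOAD — after: cnt=5, r=5 — load
T1 CAS — after: cnt=6, r=5 — ok
T2 LOAD — after: cnt=6, r=6 — load
T2 CAS — after: cnt=7, r=6 — ok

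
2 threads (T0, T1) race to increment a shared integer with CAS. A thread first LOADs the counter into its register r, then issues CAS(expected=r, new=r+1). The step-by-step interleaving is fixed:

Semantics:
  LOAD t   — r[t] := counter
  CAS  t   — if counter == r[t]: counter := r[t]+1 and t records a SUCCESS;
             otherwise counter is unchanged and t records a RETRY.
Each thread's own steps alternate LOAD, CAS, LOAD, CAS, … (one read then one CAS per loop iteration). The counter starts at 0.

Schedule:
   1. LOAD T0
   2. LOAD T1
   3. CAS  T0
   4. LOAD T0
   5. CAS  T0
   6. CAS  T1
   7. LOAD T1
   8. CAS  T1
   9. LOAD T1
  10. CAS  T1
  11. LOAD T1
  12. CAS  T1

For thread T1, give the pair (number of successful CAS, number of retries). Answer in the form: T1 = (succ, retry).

T0 LOAD — after: cnt=0, r=0 — load
T1 LOAD — after: cnt=0, r=0 — load
T0 CAS — after: cnt=1, r=0 — ok
T0 LOAD — after: cnt=1, r=1 — load
T0 CAS — after: cnt=2, r=1 — ok
T1 CAS — after: cnt=2, r=0 — retry
T1 LOAD — after: cnt=2, r=2 — load
T1 CAS — after: cnt=3, r=2 — ok
T1 LOAD — after: cnt=3, r=3 — load
T1 CAS — after: cnt=4, r=3 — ok
T1 LOAD — after: cnt=4, r=4 — load
T1 CAS — after: cnt=5, r=4 — ok

T1 = (3, 1)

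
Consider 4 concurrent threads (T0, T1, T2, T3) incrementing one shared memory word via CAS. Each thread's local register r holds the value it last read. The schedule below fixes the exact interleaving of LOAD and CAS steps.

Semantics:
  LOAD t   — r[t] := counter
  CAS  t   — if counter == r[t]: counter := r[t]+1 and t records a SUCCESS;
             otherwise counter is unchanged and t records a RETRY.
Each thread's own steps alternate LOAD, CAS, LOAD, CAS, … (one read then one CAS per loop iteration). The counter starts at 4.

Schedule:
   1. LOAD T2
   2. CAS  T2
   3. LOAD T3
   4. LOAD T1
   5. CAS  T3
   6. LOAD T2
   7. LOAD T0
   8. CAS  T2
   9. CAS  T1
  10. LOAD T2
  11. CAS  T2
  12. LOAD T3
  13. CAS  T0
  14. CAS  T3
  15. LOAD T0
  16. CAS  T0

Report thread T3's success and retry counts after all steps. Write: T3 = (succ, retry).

#1 T2 reads 4
#2 T2 CAS(4→5) writes; counter now 5
#3 T3 reads 5
#4 T1 reads 5
#5 T3 CAS(5→6) writes; counter now 6
#6 T2 reads 6
#7 T0 reads 6
#8 T2 CAS(6→7) writes; counter now 7
#9 T1 CAS(5→6) fails; counter now 7
#10 T2 reads 7
#11 T2 CAS(7→8) writes; counter now 8
#12 T3 reads 8
#13 T0 CAS(6→7) fails; counter now 8
#14 T3 CAS(8→9) writes; counter now 9
#15 T0 reads 9
#16 T0 CAS(9→10) writes; counter now 10

T3 = (2, 0)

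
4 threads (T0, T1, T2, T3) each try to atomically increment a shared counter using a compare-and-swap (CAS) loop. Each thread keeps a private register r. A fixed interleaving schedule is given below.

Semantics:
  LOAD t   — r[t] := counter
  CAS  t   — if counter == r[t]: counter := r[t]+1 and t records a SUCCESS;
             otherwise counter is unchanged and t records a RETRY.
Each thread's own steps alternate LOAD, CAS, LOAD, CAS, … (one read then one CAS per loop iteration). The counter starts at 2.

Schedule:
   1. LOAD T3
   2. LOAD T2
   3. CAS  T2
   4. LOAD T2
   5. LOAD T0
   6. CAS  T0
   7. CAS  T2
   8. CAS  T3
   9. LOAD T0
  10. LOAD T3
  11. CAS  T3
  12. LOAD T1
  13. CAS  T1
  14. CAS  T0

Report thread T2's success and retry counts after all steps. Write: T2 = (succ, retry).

T2 = (1, 1)

[1] T3.load  rd  (counter 2, T3.r 2)
[2] T2.load  rd  (counter 2, T2.r 2)
[3] T2.cas  hit  (counter 3, T2.r 2)
[4] T2.load  rd  (counter 3, T2.r 3)
[5] T0.load  rd  (counter 3, T0.r 3)
[6] T0.cas  hit  (counter 4, T0.r 3)
[7] T2.cas  miss  (counter 4, T2.r 3)
[8] T3.cas  miss  (counter 4, T3.r 2)
[9] T0.load  rd  (counter 4, T0.r 4)
[10] T3.load  rd  (counter 4, T3.r 4)
[11] T3.cas  hit  (counter 5, T3.r 4)
[12] T1.load  rd  (counter 5, T1.r 5)
[13] T1.cas  hit  (counter 6, T1.r 5)
[14] T0.cas  miss  (counter 6, T0.r 4)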